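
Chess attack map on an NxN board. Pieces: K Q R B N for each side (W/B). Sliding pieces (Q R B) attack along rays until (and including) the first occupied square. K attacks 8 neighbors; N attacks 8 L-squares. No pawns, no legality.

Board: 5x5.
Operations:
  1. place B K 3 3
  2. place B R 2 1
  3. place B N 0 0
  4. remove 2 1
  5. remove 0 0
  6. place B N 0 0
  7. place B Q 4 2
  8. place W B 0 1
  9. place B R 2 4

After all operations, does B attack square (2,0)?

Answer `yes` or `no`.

Op 1: place BK@(3,3)
Op 2: place BR@(2,1)
Op 3: place BN@(0,0)
Op 4: remove (2,1)
Op 5: remove (0,0)
Op 6: place BN@(0,0)
Op 7: place BQ@(4,2)
Op 8: place WB@(0,1)
Op 9: place BR@(2,4)
Per-piece attacks for B:
  BN@(0,0): attacks (1,2) (2,1)
  BR@(2,4): attacks (2,3) (2,2) (2,1) (2,0) (3,4) (4,4) (1,4) (0,4)
  BK@(3,3): attacks (3,4) (3,2) (4,3) (2,3) (4,4) (4,2) (2,4) (2,2)
  BQ@(4,2): attacks (4,3) (4,4) (4,1) (4,0) (3,2) (2,2) (1,2) (0,2) (3,3) (3,1) (2,0) [ray(-1,1) blocked at (3,3)]
B attacks (2,0): yes

Answer: yes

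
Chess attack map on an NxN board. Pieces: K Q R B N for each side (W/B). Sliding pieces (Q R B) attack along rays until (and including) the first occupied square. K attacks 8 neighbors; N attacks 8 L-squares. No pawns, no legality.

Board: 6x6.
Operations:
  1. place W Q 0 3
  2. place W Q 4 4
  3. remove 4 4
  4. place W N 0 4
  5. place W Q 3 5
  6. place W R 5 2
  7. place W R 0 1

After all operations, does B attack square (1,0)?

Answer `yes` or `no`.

Answer: no

Derivation:
Op 1: place WQ@(0,3)
Op 2: place WQ@(4,4)
Op 3: remove (4,4)
Op 4: place WN@(0,4)
Op 5: place WQ@(3,5)
Op 6: place WR@(5,2)
Op 7: place WR@(0,1)
Per-piece attacks for B:
B attacks (1,0): no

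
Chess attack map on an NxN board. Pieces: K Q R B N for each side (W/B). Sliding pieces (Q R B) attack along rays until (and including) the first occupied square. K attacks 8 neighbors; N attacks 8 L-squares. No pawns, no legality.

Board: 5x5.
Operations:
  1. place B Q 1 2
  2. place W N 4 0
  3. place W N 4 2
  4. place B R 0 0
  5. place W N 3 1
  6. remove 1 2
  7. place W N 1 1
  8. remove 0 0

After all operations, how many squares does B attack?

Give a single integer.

Op 1: place BQ@(1,2)
Op 2: place WN@(4,0)
Op 3: place WN@(4,2)
Op 4: place BR@(0,0)
Op 5: place WN@(3,1)
Op 6: remove (1,2)
Op 7: place WN@(1,1)
Op 8: remove (0,0)
Per-piece attacks for B:
Union (0 distinct): (none)

Answer: 0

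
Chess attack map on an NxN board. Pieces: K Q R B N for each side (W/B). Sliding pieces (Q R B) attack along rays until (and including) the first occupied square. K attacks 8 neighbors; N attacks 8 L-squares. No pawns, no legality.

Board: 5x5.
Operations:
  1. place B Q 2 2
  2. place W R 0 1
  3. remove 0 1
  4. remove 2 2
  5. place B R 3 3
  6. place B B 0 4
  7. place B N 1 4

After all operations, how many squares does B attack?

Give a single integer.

Op 1: place BQ@(2,2)
Op 2: place WR@(0,1)
Op 3: remove (0,1)
Op 4: remove (2,2)
Op 5: place BR@(3,3)
Op 6: place BB@(0,4)
Op 7: place BN@(1,4)
Per-piece attacks for B:
  BB@(0,4): attacks (1,3) (2,2) (3,1) (4,0)
  BN@(1,4): attacks (2,2) (3,3) (0,2)
  BR@(3,3): attacks (3,4) (3,2) (3,1) (3,0) (4,3) (2,3) (1,3) (0,3)
Union (12 distinct): (0,2) (0,3) (1,3) (2,2) (2,3) (3,0) (3,1) (3,2) (3,3) (3,4) (4,0) (4,3)

Answer: 12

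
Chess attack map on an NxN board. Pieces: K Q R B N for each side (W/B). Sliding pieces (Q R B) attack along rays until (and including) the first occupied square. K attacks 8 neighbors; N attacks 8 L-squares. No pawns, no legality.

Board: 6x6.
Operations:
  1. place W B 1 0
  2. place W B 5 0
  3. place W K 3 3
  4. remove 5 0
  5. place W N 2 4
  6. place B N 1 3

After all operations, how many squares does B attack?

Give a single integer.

Op 1: place WB@(1,0)
Op 2: place WB@(5,0)
Op 3: place WK@(3,3)
Op 4: remove (5,0)
Op 5: place WN@(2,4)
Op 6: place BN@(1,3)
Per-piece attacks for B:
  BN@(1,3): attacks (2,5) (3,4) (0,5) (2,1) (3,2) (0,1)
Union (6 distinct): (0,1) (0,5) (2,1) (2,5) (3,2) (3,4)

Answer: 6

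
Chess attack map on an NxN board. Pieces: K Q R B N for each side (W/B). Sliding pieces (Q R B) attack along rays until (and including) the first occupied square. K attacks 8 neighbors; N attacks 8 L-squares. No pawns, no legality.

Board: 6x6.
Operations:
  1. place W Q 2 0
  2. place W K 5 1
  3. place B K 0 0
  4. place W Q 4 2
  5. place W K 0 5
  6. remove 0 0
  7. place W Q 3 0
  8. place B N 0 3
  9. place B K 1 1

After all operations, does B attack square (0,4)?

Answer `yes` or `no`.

Answer: no

Derivation:
Op 1: place WQ@(2,0)
Op 2: place WK@(5,1)
Op 3: place BK@(0,0)
Op 4: place WQ@(4,2)
Op 5: place WK@(0,5)
Op 6: remove (0,0)
Op 7: place WQ@(3,0)
Op 8: place BN@(0,3)
Op 9: place BK@(1,1)
Per-piece attacks for B:
  BN@(0,3): attacks (1,5) (2,4) (1,1) (2,2)
  BK@(1,1): attacks (1,2) (1,0) (2,1) (0,1) (2,2) (2,0) (0,2) (0,0)
B attacks (0,4): no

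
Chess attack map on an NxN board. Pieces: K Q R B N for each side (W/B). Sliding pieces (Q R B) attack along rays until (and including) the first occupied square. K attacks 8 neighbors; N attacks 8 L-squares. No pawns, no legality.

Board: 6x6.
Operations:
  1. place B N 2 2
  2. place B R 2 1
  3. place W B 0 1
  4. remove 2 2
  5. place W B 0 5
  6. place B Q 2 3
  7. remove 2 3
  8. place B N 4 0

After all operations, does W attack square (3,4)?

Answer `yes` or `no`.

Answer: yes

Derivation:
Op 1: place BN@(2,2)
Op 2: place BR@(2,1)
Op 3: place WB@(0,1)
Op 4: remove (2,2)
Op 5: place WB@(0,5)
Op 6: place BQ@(2,3)
Op 7: remove (2,3)
Op 8: place BN@(4,0)
Per-piece attacks for W:
  WB@(0,1): attacks (1,2) (2,3) (3,4) (4,5) (1,0)
  WB@(0,5): attacks (1,4) (2,3) (3,2) (4,1) (5,0)
W attacks (3,4): yes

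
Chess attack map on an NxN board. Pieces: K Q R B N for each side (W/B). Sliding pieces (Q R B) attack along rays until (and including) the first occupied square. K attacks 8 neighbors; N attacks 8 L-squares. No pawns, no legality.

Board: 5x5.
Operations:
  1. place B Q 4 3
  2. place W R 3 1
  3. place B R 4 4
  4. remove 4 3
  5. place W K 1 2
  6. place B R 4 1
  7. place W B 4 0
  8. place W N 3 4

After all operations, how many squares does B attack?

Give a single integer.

Op 1: place BQ@(4,3)
Op 2: place WR@(3,1)
Op 3: place BR@(4,4)
Op 4: remove (4,3)
Op 5: place WK@(1,2)
Op 6: place BR@(4,1)
Op 7: place WB@(4,0)
Op 8: place WN@(3,4)
Per-piece attacks for B:
  BR@(4,1): attacks (4,2) (4,3) (4,4) (4,0) (3,1) [ray(0,1) blocked at (4,4); ray(0,-1) blocked at (4,0); ray(-1,0) blocked at (3,1)]
  BR@(4,4): attacks (4,3) (4,2) (4,1) (3,4) [ray(0,-1) blocked at (4,1); ray(-1,0) blocked at (3,4)]
Union (7 distinct): (3,1) (3,4) (4,0) (4,1) (4,2) (4,3) (4,4)

Answer: 7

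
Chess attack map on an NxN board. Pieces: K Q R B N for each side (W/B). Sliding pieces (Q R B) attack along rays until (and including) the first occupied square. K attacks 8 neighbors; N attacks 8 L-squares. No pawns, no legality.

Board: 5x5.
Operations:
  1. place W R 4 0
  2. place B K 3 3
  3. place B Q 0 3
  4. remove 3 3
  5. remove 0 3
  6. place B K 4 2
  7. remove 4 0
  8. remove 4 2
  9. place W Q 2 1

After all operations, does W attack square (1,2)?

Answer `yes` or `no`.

Op 1: place WR@(4,0)
Op 2: place BK@(3,3)
Op 3: place BQ@(0,3)
Op 4: remove (3,3)
Op 5: remove (0,3)
Op 6: place BK@(4,2)
Op 7: remove (4,0)
Op 8: remove (4,2)
Op 9: place WQ@(2,1)
Per-piece attacks for W:
  WQ@(2,1): attacks (2,2) (2,3) (2,4) (2,0) (3,1) (4,1) (1,1) (0,1) (3,2) (4,3) (3,0) (1,2) (0,3) (1,0)
W attacks (1,2): yes

Answer: yes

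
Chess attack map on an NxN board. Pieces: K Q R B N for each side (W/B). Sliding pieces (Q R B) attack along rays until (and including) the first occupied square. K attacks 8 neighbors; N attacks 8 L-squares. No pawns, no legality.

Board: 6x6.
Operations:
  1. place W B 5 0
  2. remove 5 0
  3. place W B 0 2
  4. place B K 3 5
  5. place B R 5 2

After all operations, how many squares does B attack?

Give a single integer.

Op 1: place WB@(5,0)
Op 2: remove (5,0)
Op 3: place WB@(0,2)
Op 4: place BK@(3,5)
Op 5: place BR@(5,2)
Per-piece attacks for B:
  BK@(3,5): attacks (3,4) (4,5) (2,5) (4,4) (2,4)
  BR@(5,2): attacks (5,3) (5,4) (5,5) (5,1) (5,0) (4,2) (3,2) (2,2) (1,2) (0,2) [ray(-1,0) blocked at (0,2)]
Union (15 distinct): (0,2) (1,2) (2,2) (2,4) (2,5) (3,2) (3,4) (4,2) (4,4) (4,5) (5,0) (5,1) (5,3) (5,4) (5,5)

Answer: 15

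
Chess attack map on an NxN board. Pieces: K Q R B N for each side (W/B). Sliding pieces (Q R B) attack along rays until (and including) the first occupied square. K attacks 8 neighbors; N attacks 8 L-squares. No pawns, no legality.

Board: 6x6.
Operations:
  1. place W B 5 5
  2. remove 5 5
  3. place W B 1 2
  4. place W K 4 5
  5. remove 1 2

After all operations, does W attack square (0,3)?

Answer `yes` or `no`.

Op 1: place WB@(5,5)
Op 2: remove (5,5)
Op 3: place WB@(1,2)
Op 4: place WK@(4,5)
Op 5: remove (1,2)
Per-piece attacks for W:
  WK@(4,5): attacks (4,4) (5,5) (3,5) (5,4) (3,4)
W attacks (0,3): no

Answer: no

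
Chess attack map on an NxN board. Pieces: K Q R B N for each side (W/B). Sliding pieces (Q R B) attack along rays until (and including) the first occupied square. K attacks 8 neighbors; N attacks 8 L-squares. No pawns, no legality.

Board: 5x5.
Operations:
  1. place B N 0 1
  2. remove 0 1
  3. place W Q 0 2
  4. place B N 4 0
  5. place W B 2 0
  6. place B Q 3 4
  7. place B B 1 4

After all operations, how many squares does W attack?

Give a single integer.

Answer: 14

Derivation:
Op 1: place BN@(0,1)
Op 2: remove (0,1)
Op 3: place WQ@(0,2)
Op 4: place BN@(4,0)
Op 5: place WB@(2,0)
Op 6: place BQ@(3,4)
Op 7: place BB@(1,4)
Per-piece attacks for W:
  WQ@(0,2): attacks (0,3) (0,4) (0,1) (0,0) (1,2) (2,2) (3,2) (4,2) (1,3) (2,4) (1,1) (2,0) [ray(1,-1) blocked at (2,0)]
  WB@(2,0): attacks (3,1) (4,2) (1,1) (0,2) [ray(-1,1) blocked at (0,2)]
Union (14 distinct): (0,0) (0,1) (0,2) (0,3) (0,4) (1,1) (1,2) (1,3) (2,0) (2,2) (2,4) (3,1) (3,2) (4,2)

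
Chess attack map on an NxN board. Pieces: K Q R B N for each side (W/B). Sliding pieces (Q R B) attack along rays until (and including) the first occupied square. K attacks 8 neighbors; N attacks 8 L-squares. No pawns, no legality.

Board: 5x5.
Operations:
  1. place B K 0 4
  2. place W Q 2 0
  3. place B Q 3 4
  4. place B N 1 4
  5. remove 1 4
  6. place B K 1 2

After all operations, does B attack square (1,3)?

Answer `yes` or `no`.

Op 1: place BK@(0,4)
Op 2: place WQ@(2,0)
Op 3: place BQ@(3,4)
Op 4: place BN@(1,4)
Op 5: remove (1,4)
Op 6: place BK@(1,2)
Per-piece attacks for B:
  BK@(0,4): attacks (0,3) (1,4) (1,3)
  BK@(1,2): attacks (1,3) (1,1) (2,2) (0,2) (2,3) (2,1) (0,3) (0,1)
  BQ@(3,4): attacks (3,3) (3,2) (3,1) (3,0) (4,4) (2,4) (1,4) (0,4) (4,3) (2,3) (1,2) [ray(-1,0) blocked at (0,4); ray(-1,-1) blocked at (1,2)]
B attacks (1,3): yes

Answer: yes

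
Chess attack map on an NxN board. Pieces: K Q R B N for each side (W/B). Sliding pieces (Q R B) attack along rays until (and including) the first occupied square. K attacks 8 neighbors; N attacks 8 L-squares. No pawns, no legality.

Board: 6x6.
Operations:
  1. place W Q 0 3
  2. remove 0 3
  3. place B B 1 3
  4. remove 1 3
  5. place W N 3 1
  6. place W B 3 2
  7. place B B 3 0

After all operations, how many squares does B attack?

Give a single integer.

Answer: 5

Derivation:
Op 1: place WQ@(0,3)
Op 2: remove (0,3)
Op 3: place BB@(1,3)
Op 4: remove (1,3)
Op 5: place WN@(3,1)
Op 6: place WB@(3,2)
Op 7: place BB@(3,0)
Per-piece attacks for B:
  BB@(3,0): attacks (4,1) (5,2) (2,1) (1,2) (0,3)
Union (5 distinct): (0,3) (1,2) (2,1) (4,1) (5,2)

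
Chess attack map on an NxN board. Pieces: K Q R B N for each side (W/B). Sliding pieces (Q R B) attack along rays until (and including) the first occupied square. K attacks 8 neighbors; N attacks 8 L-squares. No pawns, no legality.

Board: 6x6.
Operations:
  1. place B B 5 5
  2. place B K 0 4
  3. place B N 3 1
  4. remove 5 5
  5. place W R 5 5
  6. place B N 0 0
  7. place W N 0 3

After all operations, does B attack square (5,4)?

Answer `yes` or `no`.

Op 1: place BB@(5,5)
Op 2: place BK@(0,4)
Op 3: place BN@(3,1)
Op 4: remove (5,5)
Op 5: place WR@(5,5)
Op 6: place BN@(0,0)
Op 7: place WN@(0,3)
Per-piece attacks for B:
  BN@(0,0): attacks (1,2) (2,1)
  BK@(0,4): attacks (0,5) (0,3) (1,4) (1,5) (1,3)
  BN@(3,1): attacks (4,3) (5,2) (2,3) (1,2) (5,0) (1,0)
B attacks (5,4): no

Answer: no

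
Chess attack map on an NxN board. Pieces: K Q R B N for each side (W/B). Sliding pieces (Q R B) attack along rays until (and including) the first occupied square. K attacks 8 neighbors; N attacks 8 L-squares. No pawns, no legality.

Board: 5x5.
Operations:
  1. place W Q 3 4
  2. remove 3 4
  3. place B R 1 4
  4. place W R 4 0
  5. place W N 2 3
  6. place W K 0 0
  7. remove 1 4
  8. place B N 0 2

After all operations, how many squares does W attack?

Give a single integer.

Answer: 13

Derivation:
Op 1: place WQ@(3,4)
Op 2: remove (3,4)
Op 3: place BR@(1,4)
Op 4: place WR@(4,0)
Op 5: place WN@(2,3)
Op 6: place WK@(0,0)
Op 7: remove (1,4)
Op 8: place BN@(0,2)
Per-piece attacks for W:
  WK@(0,0): attacks (0,1) (1,0) (1,1)
  WN@(2,3): attacks (4,4) (0,4) (3,1) (4,2) (1,1) (0,2)
  WR@(4,0): attacks (4,1) (4,2) (4,3) (4,4) (3,0) (2,0) (1,0) (0,0) [ray(-1,0) blocked at (0,0)]
Union (13 distinct): (0,0) (0,1) (0,2) (0,4) (1,0) (1,1) (2,0) (3,0) (3,1) (4,1) (4,2) (4,3) (4,4)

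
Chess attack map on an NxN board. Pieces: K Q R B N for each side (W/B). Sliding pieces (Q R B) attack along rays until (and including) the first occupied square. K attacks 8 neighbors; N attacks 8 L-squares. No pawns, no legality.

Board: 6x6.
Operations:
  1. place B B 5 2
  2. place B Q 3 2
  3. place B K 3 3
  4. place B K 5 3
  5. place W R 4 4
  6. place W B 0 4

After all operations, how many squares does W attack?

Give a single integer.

Op 1: place BB@(5,2)
Op 2: place BQ@(3,2)
Op 3: place BK@(3,3)
Op 4: place BK@(5,3)
Op 5: place WR@(4,4)
Op 6: place WB@(0,4)
Per-piece attacks for W:
  WB@(0,4): attacks (1,5) (1,3) (2,2) (3,1) (4,0)
  WR@(4,4): attacks (4,5) (4,3) (4,2) (4,1) (4,0) (5,4) (3,4) (2,4) (1,4) (0,4) [ray(-1,0) blocked at (0,4)]
Union (14 distinct): (0,4) (1,3) (1,4) (1,5) (2,2) (2,4) (3,1) (3,4) (4,0) (4,1) (4,2) (4,3) (4,5) (5,4)

Answer: 14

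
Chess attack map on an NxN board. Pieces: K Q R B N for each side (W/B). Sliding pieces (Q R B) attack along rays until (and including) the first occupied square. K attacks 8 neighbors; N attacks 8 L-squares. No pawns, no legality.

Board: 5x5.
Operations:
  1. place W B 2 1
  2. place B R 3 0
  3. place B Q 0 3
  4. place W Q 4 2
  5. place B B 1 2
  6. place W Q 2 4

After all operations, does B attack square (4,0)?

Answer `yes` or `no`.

Op 1: place WB@(2,1)
Op 2: place BR@(3,0)
Op 3: place BQ@(0,3)
Op 4: place WQ@(4,2)
Op 5: place BB@(1,2)
Op 6: place WQ@(2,4)
Per-piece attacks for B:
  BQ@(0,3): attacks (0,4) (0,2) (0,1) (0,0) (1,3) (2,3) (3,3) (4,3) (1,4) (1,2) [ray(1,-1) blocked at (1,2)]
  BB@(1,2): attacks (2,3) (3,4) (2,1) (0,3) (0,1) [ray(1,-1) blocked at (2,1); ray(-1,1) blocked at (0,3)]
  BR@(3,0): attacks (3,1) (3,2) (3,3) (3,4) (4,0) (2,0) (1,0) (0,0)
B attacks (4,0): yes

Answer: yes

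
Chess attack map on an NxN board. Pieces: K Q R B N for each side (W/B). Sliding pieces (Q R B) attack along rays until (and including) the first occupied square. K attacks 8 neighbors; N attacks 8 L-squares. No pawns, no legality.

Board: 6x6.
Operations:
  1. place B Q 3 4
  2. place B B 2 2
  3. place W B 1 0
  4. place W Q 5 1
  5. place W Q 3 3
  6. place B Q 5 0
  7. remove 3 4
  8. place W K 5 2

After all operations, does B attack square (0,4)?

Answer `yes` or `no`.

Answer: yes

Derivation:
Op 1: place BQ@(3,4)
Op 2: place BB@(2,2)
Op 3: place WB@(1,0)
Op 4: place WQ@(5,1)
Op 5: place WQ@(3,3)
Op 6: place BQ@(5,0)
Op 7: remove (3,4)
Op 8: place WK@(5,2)
Per-piece attacks for B:
  BB@(2,2): attacks (3,3) (3,1) (4,0) (1,3) (0,4) (1,1) (0,0) [ray(1,1) blocked at (3,3)]
  BQ@(5,0): attacks (5,1) (4,0) (3,0) (2,0) (1,0) (4,1) (3,2) (2,3) (1,4) (0,5) [ray(0,1) blocked at (5,1); ray(-1,0) blocked at (1,0)]
B attacks (0,4): yes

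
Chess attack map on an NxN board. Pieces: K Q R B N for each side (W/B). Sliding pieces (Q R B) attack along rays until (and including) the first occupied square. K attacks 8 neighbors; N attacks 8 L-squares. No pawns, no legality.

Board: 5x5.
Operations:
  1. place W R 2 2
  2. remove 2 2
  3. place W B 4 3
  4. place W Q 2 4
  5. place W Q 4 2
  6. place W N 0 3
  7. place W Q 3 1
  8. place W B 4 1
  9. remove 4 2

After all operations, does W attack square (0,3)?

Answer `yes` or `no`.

Answer: no

Derivation:
Op 1: place WR@(2,2)
Op 2: remove (2,2)
Op 3: place WB@(4,3)
Op 4: place WQ@(2,4)
Op 5: place WQ@(4,2)
Op 6: place WN@(0,3)
Op 7: place WQ@(3,1)
Op 8: place WB@(4,1)
Op 9: remove (4,2)
Per-piece attacks for W:
  WN@(0,3): attacks (2,4) (1,1) (2,2)
  WQ@(2,4): attacks (2,3) (2,2) (2,1) (2,0) (3,4) (4,4) (1,4) (0,4) (3,3) (4,2) (1,3) (0,2)
  WQ@(3,1): attacks (3,2) (3,3) (3,4) (3,0) (4,1) (2,1) (1,1) (0,1) (4,2) (4,0) (2,2) (1,3) (0,4) (2,0) [ray(1,0) blocked at (4,1)]
  WB@(4,1): attacks (3,2) (2,3) (1,4) (3,0)
  WB@(4,3): attacks (3,4) (3,2) (2,1) (1,0)
W attacks (0,3): no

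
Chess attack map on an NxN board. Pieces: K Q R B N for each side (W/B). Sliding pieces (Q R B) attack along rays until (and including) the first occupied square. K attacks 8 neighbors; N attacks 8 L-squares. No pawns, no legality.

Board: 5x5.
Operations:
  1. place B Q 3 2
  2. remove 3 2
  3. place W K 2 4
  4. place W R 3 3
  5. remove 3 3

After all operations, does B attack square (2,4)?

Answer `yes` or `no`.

Answer: no

Derivation:
Op 1: place BQ@(3,2)
Op 2: remove (3,2)
Op 3: place WK@(2,4)
Op 4: place WR@(3,3)
Op 5: remove (3,3)
Per-piece attacks for B:
B attacks (2,4): no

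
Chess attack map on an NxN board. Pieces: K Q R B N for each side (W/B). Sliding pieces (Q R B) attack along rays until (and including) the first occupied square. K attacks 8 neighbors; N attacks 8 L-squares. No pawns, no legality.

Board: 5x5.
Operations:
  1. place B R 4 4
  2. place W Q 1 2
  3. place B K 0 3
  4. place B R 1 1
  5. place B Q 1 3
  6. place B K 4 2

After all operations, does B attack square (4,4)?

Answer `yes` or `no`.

Answer: no

Derivation:
Op 1: place BR@(4,4)
Op 2: place WQ@(1,2)
Op 3: place BK@(0,3)
Op 4: place BR@(1,1)
Op 5: place BQ@(1,3)
Op 6: place BK@(4,2)
Per-piece attacks for B:
  BK@(0,3): attacks (0,4) (0,2) (1,3) (1,4) (1,2)
  BR@(1,1): attacks (1,2) (1,0) (2,1) (3,1) (4,1) (0,1) [ray(0,1) blocked at (1,2)]
  BQ@(1,3): attacks (1,4) (1,2) (2,3) (3,3) (4,3) (0,3) (2,4) (2,2) (3,1) (4,0) (0,4) (0,2) [ray(0,-1) blocked at (1,2); ray(-1,0) blocked at (0,3)]
  BK@(4,2): attacks (4,3) (4,1) (3,2) (3,3) (3,1)
  BR@(4,4): attacks (4,3) (4,2) (3,4) (2,4) (1,4) (0,4) [ray(0,-1) blocked at (4,2)]
B attacks (4,4): no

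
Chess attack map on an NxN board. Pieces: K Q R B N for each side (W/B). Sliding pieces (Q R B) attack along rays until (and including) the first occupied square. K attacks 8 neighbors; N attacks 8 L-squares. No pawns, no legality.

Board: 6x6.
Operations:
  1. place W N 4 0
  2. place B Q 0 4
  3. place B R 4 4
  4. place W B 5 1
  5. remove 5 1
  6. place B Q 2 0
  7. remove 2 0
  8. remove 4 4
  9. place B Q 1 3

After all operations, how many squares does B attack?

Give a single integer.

Op 1: place WN@(4,0)
Op 2: place BQ@(0,4)
Op 3: place BR@(4,4)
Op 4: place WB@(5,1)
Op 5: remove (5,1)
Op 6: place BQ@(2,0)
Op 7: remove (2,0)
Op 8: remove (4,4)
Op 9: place BQ@(1,3)
Per-piece attacks for B:
  BQ@(0,4): attacks (0,5) (0,3) (0,2) (0,1) (0,0) (1,4) (2,4) (3,4) (4,4) (5,4) (1,5) (1,3) [ray(1,-1) blocked at (1,3)]
  BQ@(1,3): attacks (1,4) (1,5) (1,2) (1,1) (1,0) (2,3) (3,3) (4,3) (5,3) (0,3) (2,4) (3,5) (2,2) (3,1) (4,0) (0,4) (0,2) [ray(1,-1) blocked at (4,0); ray(-1,1) blocked at (0,4)]
Union (24 distinct): (0,0) (0,1) (0,2) (0,3) (0,4) (0,5) (1,0) (1,1) (1,2) (1,3) (1,4) (1,5) (2,2) (2,3) (2,4) (3,1) (3,3) (3,4) (3,5) (4,0) (4,3) (4,4) (5,3) (5,4)

Answer: 24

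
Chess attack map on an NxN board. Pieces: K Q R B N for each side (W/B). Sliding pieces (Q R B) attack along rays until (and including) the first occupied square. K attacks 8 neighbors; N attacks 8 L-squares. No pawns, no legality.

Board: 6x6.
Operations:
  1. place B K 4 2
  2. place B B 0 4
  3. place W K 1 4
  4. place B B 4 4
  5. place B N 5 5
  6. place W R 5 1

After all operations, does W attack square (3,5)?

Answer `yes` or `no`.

Op 1: place BK@(4,2)
Op 2: place BB@(0,4)
Op 3: place WK@(1,4)
Op 4: place BB@(4,4)
Op 5: place BN@(5,5)
Op 6: place WR@(5,1)
Per-piece attacks for W:
  WK@(1,4): attacks (1,5) (1,3) (2,4) (0,4) (2,5) (2,3) (0,5) (0,3)
  WR@(5,1): attacks (5,2) (5,3) (5,4) (5,5) (5,0) (4,1) (3,1) (2,1) (1,1) (0,1) [ray(0,1) blocked at (5,5)]
W attacks (3,5): no

Answer: no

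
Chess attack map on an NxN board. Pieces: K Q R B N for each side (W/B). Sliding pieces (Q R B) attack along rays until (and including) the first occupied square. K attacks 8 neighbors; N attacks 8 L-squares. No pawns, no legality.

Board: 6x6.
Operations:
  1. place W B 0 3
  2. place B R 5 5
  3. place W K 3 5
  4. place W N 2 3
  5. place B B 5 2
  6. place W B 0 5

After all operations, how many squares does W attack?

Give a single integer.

Answer: 17

Derivation:
Op 1: place WB@(0,3)
Op 2: place BR@(5,5)
Op 3: place WK@(3,5)
Op 4: place WN@(2,3)
Op 5: place BB@(5,2)
Op 6: place WB@(0,5)
Per-piece attacks for W:
  WB@(0,3): attacks (1,4) (2,5) (1,2) (2,1) (3,0)
  WB@(0,5): attacks (1,4) (2,3) [ray(1,-1) blocked at (2,3)]
  WN@(2,3): attacks (3,5) (4,4) (1,5) (0,4) (3,1) (4,2) (1,1) (0,2)
  WK@(3,5): attacks (3,4) (4,5) (2,5) (4,4) (2,4)
Union (17 distinct): (0,2) (0,4) (1,1) (1,2) (1,4) (1,5) (2,1) (2,3) (2,4) (2,5) (3,0) (3,1) (3,4) (3,5) (4,2) (4,4) (4,5)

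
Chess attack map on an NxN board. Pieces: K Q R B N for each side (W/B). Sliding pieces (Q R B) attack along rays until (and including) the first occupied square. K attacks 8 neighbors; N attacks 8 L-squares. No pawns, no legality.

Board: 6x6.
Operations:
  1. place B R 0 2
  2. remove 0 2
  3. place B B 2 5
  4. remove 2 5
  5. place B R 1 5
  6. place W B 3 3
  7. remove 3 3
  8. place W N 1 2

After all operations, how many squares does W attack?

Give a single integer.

Answer: 6

Derivation:
Op 1: place BR@(0,2)
Op 2: remove (0,2)
Op 3: place BB@(2,5)
Op 4: remove (2,5)
Op 5: place BR@(1,5)
Op 6: place WB@(3,3)
Op 7: remove (3,3)
Op 8: place WN@(1,2)
Per-piece attacks for W:
  WN@(1,2): attacks (2,4) (3,3) (0,4) (2,0) (3,1) (0,0)
Union (6 distinct): (0,0) (0,4) (2,0) (2,4) (3,1) (3,3)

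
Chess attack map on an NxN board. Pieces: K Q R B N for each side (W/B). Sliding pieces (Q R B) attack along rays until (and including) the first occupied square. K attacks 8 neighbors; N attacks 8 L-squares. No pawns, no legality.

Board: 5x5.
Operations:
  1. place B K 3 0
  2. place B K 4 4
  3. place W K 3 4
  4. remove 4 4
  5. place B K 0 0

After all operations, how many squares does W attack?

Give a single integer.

Op 1: place BK@(3,0)
Op 2: place BK@(4,4)
Op 3: place WK@(3,4)
Op 4: remove (4,4)
Op 5: place BK@(0,0)
Per-piece attacks for W:
  WK@(3,4): attacks (3,3) (4,4) (2,4) (4,3) (2,3)
Union (5 distinct): (2,3) (2,4) (3,3) (4,3) (4,4)

Answer: 5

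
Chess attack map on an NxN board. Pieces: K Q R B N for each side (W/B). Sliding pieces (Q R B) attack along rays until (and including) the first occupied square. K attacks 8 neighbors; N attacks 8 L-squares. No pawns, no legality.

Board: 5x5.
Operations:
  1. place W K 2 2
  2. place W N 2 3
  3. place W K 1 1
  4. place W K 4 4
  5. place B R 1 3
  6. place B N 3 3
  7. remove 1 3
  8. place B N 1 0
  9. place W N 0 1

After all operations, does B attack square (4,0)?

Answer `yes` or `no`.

Op 1: place WK@(2,2)
Op 2: place WN@(2,3)
Op 3: place WK@(1,1)
Op 4: place WK@(4,4)
Op 5: place BR@(1,3)
Op 6: place BN@(3,3)
Op 7: remove (1,3)
Op 8: place BN@(1,0)
Op 9: place WN@(0,1)
Per-piece attacks for B:
  BN@(1,0): attacks (2,2) (3,1) (0,2)
  BN@(3,3): attacks (1,4) (4,1) (2,1) (1,2)
B attacks (4,0): no

Answer: no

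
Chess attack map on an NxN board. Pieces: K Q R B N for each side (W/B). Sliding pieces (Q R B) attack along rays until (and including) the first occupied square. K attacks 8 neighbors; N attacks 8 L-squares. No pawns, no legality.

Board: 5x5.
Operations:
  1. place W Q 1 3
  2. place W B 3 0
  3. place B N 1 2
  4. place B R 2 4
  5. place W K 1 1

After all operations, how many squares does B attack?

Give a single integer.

Answer: 12

Derivation:
Op 1: place WQ@(1,3)
Op 2: place WB@(3,0)
Op 3: place BN@(1,2)
Op 4: place BR@(2,4)
Op 5: place WK@(1,1)
Per-piece attacks for B:
  BN@(1,2): attacks (2,4) (3,3) (0,4) (2,0) (3,1) (0,0)
  BR@(2,4): attacks (2,3) (2,2) (2,1) (2,0) (3,4) (4,4) (1,4) (0,4)
Union (12 distinct): (0,0) (0,4) (1,4) (2,0) (2,1) (2,2) (2,3) (2,4) (3,1) (3,3) (3,4) (4,4)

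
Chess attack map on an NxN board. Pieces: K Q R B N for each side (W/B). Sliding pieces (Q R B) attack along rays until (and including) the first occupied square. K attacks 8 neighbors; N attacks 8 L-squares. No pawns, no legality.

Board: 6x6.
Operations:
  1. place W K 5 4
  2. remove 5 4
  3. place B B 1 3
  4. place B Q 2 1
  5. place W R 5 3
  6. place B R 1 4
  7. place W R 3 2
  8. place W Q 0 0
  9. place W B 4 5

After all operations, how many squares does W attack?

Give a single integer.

Answer: 26

Derivation:
Op 1: place WK@(5,4)
Op 2: remove (5,4)
Op 3: place BB@(1,3)
Op 4: place BQ@(2,1)
Op 5: place WR@(5,3)
Op 6: place BR@(1,4)
Op 7: place WR@(3,2)
Op 8: place WQ@(0,0)
Op 9: place WB@(4,5)
Per-piece attacks for W:
  WQ@(0,0): attacks (0,1) (0,2) (0,3) (0,4) (0,5) (1,0) (2,0) (3,0) (4,0) (5,0) (1,1) (2,2) (3,3) (4,4) (5,5)
  WR@(3,2): attacks (3,3) (3,4) (3,5) (3,1) (3,0) (4,2) (5,2) (2,2) (1,2) (0,2)
  WB@(4,5): attacks (5,4) (3,4) (2,3) (1,2) (0,1)
  WR@(5,3): attacks (5,4) (5,5) (5,2) (5,1) (5,0) (4,3) (3,3) (2,3) (1,3) [ray(-1,0) blocked at (1,3)]
Union (26 distinct): (0,1) (0,2) (0,3) (0,4) (0,5) (1,0) (1,1) (1,2) (1,3) (2,0) (2,2) (2,3) (3,0) (3,1) (3,3) (3,4) (3,5) (4,0) (4,2) (4,3) (4,4) (5,0) (5,1) (5,2) (5,4) (5,5)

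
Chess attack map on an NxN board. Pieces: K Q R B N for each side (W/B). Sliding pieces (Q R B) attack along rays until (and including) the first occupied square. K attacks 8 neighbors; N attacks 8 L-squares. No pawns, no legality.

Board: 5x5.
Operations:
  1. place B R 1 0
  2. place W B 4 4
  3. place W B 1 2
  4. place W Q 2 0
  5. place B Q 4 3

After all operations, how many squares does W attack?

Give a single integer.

Op 1: place BR@(1,0)
Op 2: place WB@(4,4)
Op 3: place WB@(1,2)
Op 4: place WQ@(2,0)
Op 5: place BQ@(4,3)
Per-piece attacks for W:
  WB@(1,2): attacks (2,3) (3,4) (2,1) (3,0) (0,3) (0,1)
  WQ@(2,0): attacks (2,1) (2,2) (2,3) (2,4) (3,0) (4,0) (1,0) (3,1) (4,2) (1,1) (0,2) [ray(-1,0) blocked at (1,0)]
  WB@(4,4): attacks (3,3) (2,2) (1,1) (0,0)
Union (16 distinct): (0,0) (0,1) (0,2) (0,3) (1,0) (1,1) (2,1) (2,2) (2,3) (2,4) (3,0) (3,1) (3,3) (3,4) (4,0) (4,2)

Answer: 16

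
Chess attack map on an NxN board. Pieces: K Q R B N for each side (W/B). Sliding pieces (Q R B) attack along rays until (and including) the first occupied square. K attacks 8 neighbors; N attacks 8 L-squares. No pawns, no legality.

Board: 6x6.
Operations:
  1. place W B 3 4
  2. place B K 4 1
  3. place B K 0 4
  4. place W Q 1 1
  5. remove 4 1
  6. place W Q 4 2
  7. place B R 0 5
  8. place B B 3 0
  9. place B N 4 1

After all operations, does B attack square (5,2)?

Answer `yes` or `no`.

Answer: no

Derivation:
Op 1: place WB@(3,4)
Op 2: place BK@(4,1)
Op 3: place BK@(0,4)
Op 4: place WQ@(1,1)
Op 5: remove (4,1)
Op 6: place WQ@(4,2)
Op 7: place BR@(0,5)
Op 8: place BB@(3,0)
Op 9: place BN@(4,1)
Per-piece attacks for B:
  BK@(0,4): attacks (0,5) (0,3) (1,4) (1,5) (1,3)
  BR@(0,5): attacks (0,4) (1,5) (2,5) (3,5) (4,5) (5,5) [ray(0,-1) blocked at (0,4)]
  BB@(3,0): attacks (4,1) (2,1) (1,2) (0,3) [ray(1,1) blocked at (4,1)]
  BN@(4,1): attacks (5,3) (3,3) (2,2) (2,0)
B attacks (5,2): no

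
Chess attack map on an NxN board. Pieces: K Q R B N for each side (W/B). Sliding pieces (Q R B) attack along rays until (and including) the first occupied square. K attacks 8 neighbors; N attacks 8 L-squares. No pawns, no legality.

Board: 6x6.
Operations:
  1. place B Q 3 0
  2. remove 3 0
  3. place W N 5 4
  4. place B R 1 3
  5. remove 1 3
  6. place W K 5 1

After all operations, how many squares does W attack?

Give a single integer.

Op 1: place BQ@(3,0)
Op 2: remove (3,0)
Op 3: place WN@(5,4)
Op 4: place BR@(1,3)
Op 5: remove (1,3)
Op 6: place WK@(5,1)
Per-piece attacks for W:
  WK@(5,1): attacks (5,2) (5,0) (4,1) (4,2) (4,0)
  WN@(5,4): attacks (3,5) (4,2) (3,3)
Union (7 distinct): (3,3) (3,5) (4,0) (4,1) (4,2) (5,0) (5,2)

Answer: 7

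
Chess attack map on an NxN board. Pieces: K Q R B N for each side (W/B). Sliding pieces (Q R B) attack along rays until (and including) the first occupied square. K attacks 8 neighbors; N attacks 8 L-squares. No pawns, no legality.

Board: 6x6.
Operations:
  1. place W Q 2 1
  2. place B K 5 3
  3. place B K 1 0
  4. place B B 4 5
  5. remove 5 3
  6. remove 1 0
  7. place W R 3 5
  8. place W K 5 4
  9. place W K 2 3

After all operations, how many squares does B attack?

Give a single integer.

Op 1: place WQ@(2,1)
Op 2: place BK@(5,3)
Op 3: place BK@(1,0)
Op 4: place BB@(4,5)
Op 5: remove (5,3)
Op 6: remove (1,0)
Op 7: place WR@(3,5)
Op 8: place WK@(5,4)
Op 9: place WK@(2,3)
Per-piece attacks for B:
  BB@(4,5): attacks (5,4) (3,4) (2,3) [ray(1,-1) blocked at (5,4); ray(-1,-1) blocked at (2,3)]
Union (3 distinct): (2,3) (3,4) (5,4)

Answer: 3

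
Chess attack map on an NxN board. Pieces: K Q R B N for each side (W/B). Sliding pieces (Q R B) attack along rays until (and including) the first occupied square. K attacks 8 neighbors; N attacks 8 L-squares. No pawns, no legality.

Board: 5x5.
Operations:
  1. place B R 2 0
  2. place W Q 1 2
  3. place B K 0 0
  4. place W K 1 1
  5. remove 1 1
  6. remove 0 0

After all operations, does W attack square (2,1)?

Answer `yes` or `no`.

Op 1: place BR@(2,0)
Op 2: place WQ@(1,2)
Op 3: place BK@(0,0)
Op 4: place WK@(1,1)
Op 5: remove (1,1)
Op 6: remove (0,0)
Per-piece attacks for W:
  WQ@(1,2): attacks (1,3) (1,4) (1,1) (1,0) (2,2) (3,2) (4,2) (0,2) (2,3) (3,4) (2,1) (3,0) (0,3) (0,1)
W attacks (2,1): yes

Answer: yes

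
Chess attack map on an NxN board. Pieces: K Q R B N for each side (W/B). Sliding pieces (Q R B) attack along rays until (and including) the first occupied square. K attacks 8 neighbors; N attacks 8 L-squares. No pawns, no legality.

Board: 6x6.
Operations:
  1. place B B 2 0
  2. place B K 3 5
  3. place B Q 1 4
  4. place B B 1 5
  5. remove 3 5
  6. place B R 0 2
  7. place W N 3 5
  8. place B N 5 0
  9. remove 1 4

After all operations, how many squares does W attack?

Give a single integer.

Answer: 4

Derivation:
Op 1: place BB@(2,0)
Op 2: place BK@(3,5)
Op 3: place BQ@(1,4)
Op 4: place BB@(1,5)
Op 5: remove (3,5)
Op 6: place BR@(0,2)
Op 7: place WN@(3,5)
Op 8: place BN@(5,0)
Op 9: remove (1,4)
Per-piece attacks for W:
  WN@(3,5): attacks (4,3) (5,4) (2,3) (1,4)
Union (4 distinct): (1,4) (2,3) (4,3) (5,4)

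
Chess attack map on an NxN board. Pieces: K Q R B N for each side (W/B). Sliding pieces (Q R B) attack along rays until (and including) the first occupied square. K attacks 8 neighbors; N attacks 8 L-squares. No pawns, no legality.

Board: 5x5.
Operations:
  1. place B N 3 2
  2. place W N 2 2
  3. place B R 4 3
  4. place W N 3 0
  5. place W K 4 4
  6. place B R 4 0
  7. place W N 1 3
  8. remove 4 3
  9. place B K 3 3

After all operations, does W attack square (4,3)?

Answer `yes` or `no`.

Op 1: place BN@(3,2)
Op 2: place WN@(2,2)
Op 3: place BR@(4,3)
Op 4: place WN@(3,0)
Op 5: place WK@(4,4)
Op 6: place BR@(4,0)
Op 7: place WN@(1,3)
Op 8: remove (4,3)
Op 9: place BK@(3,3)
Per-piece attacks for W:
  WN@(1,3): attacks (3,4) (2,1) (3,2) (0,1)
  WN@(2,2): attacks (3,4) (4,3) (1,4) (0,3) (3,0) (4,1) (1,0) (0,1)
  WN@(3,0): attacks (4,2) (2,2) (1,1)
  WK@(4,4): attacks (4,3) (3,4) (3,3)
W attacks (4,3): yes

Answer: yes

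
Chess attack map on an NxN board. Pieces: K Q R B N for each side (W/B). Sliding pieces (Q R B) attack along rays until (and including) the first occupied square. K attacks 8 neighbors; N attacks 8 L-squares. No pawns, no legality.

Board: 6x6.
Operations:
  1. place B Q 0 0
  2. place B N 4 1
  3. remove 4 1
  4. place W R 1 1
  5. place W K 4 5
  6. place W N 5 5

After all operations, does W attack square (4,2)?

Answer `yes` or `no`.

Answer: no

Derivation:
Op 1: place BQ@(0,0)
Op 2: place BN@(4,1)
Op 3: remove (4,1)
Op 4: place WR@(1,1)
Op 5: place WK@(4,5)
Op 6: place WN@(5,5)
Per-piece attacks for W:
  WR@(1,1): attacks (1,2) (1,3) (1,4) (1,5) (1,0) (2,1) (3,1) (4,1) (5,1) (0,1)
  WK@(4,5): attacks (4,4) (5,5) (3,5) (5,4) (3,4)
  WN@(5,5): attacks (4,3) (3,4)
W attacks (4,2): no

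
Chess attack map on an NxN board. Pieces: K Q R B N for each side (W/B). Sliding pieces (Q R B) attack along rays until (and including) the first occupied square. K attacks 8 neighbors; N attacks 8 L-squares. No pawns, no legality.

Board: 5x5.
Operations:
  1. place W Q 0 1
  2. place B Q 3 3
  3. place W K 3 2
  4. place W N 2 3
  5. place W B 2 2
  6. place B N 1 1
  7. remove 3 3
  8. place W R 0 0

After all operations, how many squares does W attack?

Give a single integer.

Answer: 21

Derivation:
Op 1: place WQ@(0,1)
Op 2: place BQ@(3,3)
Op 3: place WK@(3,2)
Op 4: place WN@(2,3)
Op 5: place WB@(2,2)
Op 6: place BN@(1,1)
Op 7: remove (3,3)
Op 8: place WR@(0,0)
Per-piece attacks for W:
  WR@(0,0): attacks (0,1) (1,0) (2,0) (3,0) (4,0) [ray(0,1) blocked at (0,1)]
  WQ@(0,1): attacks (0,2) (0,3) (0,4) (0,0) (1,1) (1,2) (2,3) (1,0) [ray(0,-1) blocked at (0,0); ray(1,0) blocked at (1,1); ray(1,1) blocked at (2,3)]
  WB@(2,2): attacks (3,3) (4,4) (3,1) (4,0) (1,3) (0,4) (1,1) [ray(-1,-1) blocked at (1,1)]
  WN@(2,3): attacks (4,4) (0,4) (3,1) (4,2) (1,1) (0,2)
  WK@(3,2): attacks (3,3) (3,1) (4,2) (2,2) (4,3) (4,1) (2,3) (2,1)
Union (21 distinct): (0,0) (0,1) (0,2) (0,3) (0,4) (1,0) (1,1) (1,2) (1,3) (2,0) (2,1) (2,2) (2,3) (3,0) (3,1) (3,3) (4,0) (4,1) (4,2) (4,3) (4,4)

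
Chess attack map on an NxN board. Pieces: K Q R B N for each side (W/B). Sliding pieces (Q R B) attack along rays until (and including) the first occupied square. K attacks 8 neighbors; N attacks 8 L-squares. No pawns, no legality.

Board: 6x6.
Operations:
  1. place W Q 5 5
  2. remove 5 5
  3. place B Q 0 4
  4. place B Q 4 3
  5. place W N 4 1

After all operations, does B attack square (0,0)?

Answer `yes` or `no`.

Op 1: place WQ@(5,5)
Op 2: remove (5,5)
Op 3: place BQ@(0,4)
Op 4: place BQ@(4,3)
Op 5: place WN@(4,1)
Per-piece attacks for B:
  BQ@(0,4): attacks (0,5) (0,3) (0,2) (0,1) (0,0) (1,4) (2,4) (3,4) (4,4) (5,4) (1,5) (1,3) (2,2) (3,1) (4,0)
  BQ@(4,3): attacks (4,4) (4,5) (4,2) (4,1) (5,3) (3,3) (2,3) (1,3) (0,3) (5,4) (5,2) (3,4) (2,5) (3,2) (2,1) (1,0) [ray(0,-1) blocked at (4,1)]
B attacks (0,0): yes

Answer: yes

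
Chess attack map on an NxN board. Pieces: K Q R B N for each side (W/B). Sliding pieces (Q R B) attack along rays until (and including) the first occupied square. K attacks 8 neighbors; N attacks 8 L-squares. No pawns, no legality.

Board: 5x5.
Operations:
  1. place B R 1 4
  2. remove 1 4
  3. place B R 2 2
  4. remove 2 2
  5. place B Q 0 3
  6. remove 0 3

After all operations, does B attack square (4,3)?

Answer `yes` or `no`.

Op 1: place BR@(1,4)
Op 2: remove (1,4)
Op 3: place BR@(2,2)
Op 4: remove (2,2)
Op 5: place BQ@(0,3)
Op 6: remove (0,3)
Per-piece attacks for B:
B attacks (4,3): no

Answer: no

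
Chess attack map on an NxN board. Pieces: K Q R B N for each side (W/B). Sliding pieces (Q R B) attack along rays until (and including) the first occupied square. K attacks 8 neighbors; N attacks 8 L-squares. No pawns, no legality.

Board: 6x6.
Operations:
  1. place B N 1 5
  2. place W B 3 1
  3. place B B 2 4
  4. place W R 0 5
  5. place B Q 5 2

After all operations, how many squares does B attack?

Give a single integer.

Answer: 21

Derivation:
Op 1: place BN@(1,5)
Op 2: place WB@(3,1)
Op 3: place BB@(2,4)
Op 4: place WR@(0,5)
Op 5: place BQ@(5,2)
Per-piece attacks for B:
  BN@(1,5): attacks (2,3) (3,4) (0,3)
  BB@(2,4): attacks (3,5) (3,3) (4,2) (5,1) (1,5) (1,3) (0,2) [ray(-1,1) blocked at (1,5)]
  BQ@(5,2): attacks (5,3) (5,4) (5,5) (5,1) (5,0) (4,2) (3,2) (2,2) (1,2) (0,2) (4,3) (3,4) (2,5) (4,1) (3,0)
Union (21 distinct): (0,2) (0,3) (1,2) (1,3) (1,5) (2,2) (2,3) (2,5) (3,0) (3,2) (3,3) (3,4) (3,5) (4,1) (4,2) (4,3) (5,0) (5,1) (5,3) (5,4) (5,5)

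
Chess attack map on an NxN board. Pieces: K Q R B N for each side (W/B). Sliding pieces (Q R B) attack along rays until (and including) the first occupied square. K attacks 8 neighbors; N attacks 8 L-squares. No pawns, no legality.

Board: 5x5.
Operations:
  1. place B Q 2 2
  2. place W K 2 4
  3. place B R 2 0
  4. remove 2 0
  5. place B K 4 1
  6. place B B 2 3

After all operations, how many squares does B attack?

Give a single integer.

Op 1: place BQ@(2,2)
Op 2: place WK@(2,4)
Op 3: place BR@(2,0)
Op 4: remove (2,0)
Op 5: place BK@(4,1)
Op 6: place BB@(2,3)
Per-piece attacks for B:
  BQ@(2,2): attacks (2,3) (2,1) (2,0) (3,2) (4,2) (1,2) (0,2) (3,3) (4,4) (3,1) (4,0) (1,3) (0,4) (1,1) (0,0) [ray(0,1) blocked at (2,3)]
  BB@(2,3): attacks (3,4) (3,2) (4,1) (1,4) (1,2) (0,1) [ray(1,-1) blocked at (4,1)]
  BK@(4,1): attacks (4,2) (4,0) (3,1) (3,2) (3,0)
Union (20 distinct): (0,0) (0,1) (0,2) (0,4) (1,1) (1,2) (1,3) (1,4) (2,0) (2,1) (2,3) (3,0) (3,1) (3,2) (3,3) (3,4) (4,0) (4,1) (4,2) (4,4)

Answer: 20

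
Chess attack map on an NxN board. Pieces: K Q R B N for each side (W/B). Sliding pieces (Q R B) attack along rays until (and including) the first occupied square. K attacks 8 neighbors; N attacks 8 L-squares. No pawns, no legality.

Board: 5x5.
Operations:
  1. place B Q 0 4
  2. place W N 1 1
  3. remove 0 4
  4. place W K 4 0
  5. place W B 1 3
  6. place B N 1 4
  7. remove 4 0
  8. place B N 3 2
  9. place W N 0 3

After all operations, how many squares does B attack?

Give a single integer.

Answer: 9

Derivation:
Op 1: place BQ@(0,4)
Op 2: place WN@(1,1)
Op 3: remove (0,4)
Op 4: place WK@(4,0)
Op 5: place WB@(1,3)
Op 6: place BN@(1,4)
Op 7: remove (4,0)
Op 8: place BN@(3,2)
Op 9: place WN@(0,3)
Per-piece attacks for B:
  BN@(1,4): attacks (2,2) (3,3) (0,2)
  BN@(3,2): attacks (4,4) (2,4) (1,3) (4,0) (2,0) (1,1)
Union (9 distinct): (0,2) (1,1) (1,3) (2,0) (2,2) (2,4) (3,3) (4,0) (4,4)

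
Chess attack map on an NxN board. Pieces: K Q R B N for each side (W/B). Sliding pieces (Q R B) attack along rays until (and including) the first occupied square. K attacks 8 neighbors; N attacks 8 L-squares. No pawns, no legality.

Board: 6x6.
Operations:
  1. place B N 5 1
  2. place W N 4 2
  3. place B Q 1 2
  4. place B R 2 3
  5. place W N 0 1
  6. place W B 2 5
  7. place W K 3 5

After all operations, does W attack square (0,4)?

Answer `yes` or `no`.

Answer: no

Derivation:
Op 1: place BN@(5,1)
Op 2: place WN@(4,2)
Op 3: place BQ@(1,2)
Op 4: place BR@(2,3)
Op 5: place WN@(0,1)
Op 6: place WB@(2,5)
Op 7: place WK@(3,5)
Per-piece attacks for W:
  WN@(0,1): attacks (1,3) (2,2) (2,0)
  WB@(2,5): attacks (3,4) (4,3) (5,2) (1,4) (0,3)
  WK@(3,5): attacks (3,4) (4,5) (2,5) (4,4) (2,4)
  WN@(4,2): attacks (5,4) (3,4) (2,3) (5,0) (3,0) (2,1)
W attacks (0,4): no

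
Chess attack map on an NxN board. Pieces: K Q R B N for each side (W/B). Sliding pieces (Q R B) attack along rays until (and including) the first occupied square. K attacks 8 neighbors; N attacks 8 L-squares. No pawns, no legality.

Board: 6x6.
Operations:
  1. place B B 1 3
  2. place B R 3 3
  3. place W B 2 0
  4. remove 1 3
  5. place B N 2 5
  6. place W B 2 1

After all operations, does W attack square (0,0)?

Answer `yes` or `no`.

Answer: no

Derivation:
Op 1: place BB@(1,3)
Op 2: place BR@(3,3)
Op 3: place WB@(2,0)
Op 4: remove (1,3)
Op 5: place BN@(2,5)
Op 6: place WB@(2,1)
Per-piece attacks for W:
  WB@(2,0): attacks (3,1) (4,2) (5,3) (1,1) (0,2)
  WB@(2,1): attacks (3,2) (4,3) (5,4) (3,0) (1,2) (0,3) (1,0)
W attacks (0,0): no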